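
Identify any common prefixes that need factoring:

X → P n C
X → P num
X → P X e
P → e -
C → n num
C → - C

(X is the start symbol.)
Yes, X has productions with common prefix 'P'

Left-factoring is needed when two productions for the same non-terminal
share a common prefix on the right-hand side.

Productions for X:
  X → P n C
  X → P num
  X → P X e
Productions for C:
  C → n num
  C → - C

Found common prefix 'P' in productions for X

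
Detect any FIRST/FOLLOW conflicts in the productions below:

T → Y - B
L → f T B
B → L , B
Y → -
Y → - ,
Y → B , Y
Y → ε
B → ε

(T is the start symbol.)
Nullable non-terminals: B, Y.
FIRST sets used below: FIRST(L) = { 'f' }, FIRST(B) = { 'f', ε }

B: nullable alternative(s) B → ε; FOLLOW(B) = { $, ',', 'f' }
  B → L , B: FIRST \ {ε} = { 'f' } — overlaps FOLLOW(B) on { 'f' }: CONFLICT
  B → ε: FIRST \ {ε} = { } — this is the only nullable alternative, skip

Y: nullable alternative(s) Y → ε; FOLLOW(Y) = { '-' }
  Y → -: FIRST \ {ε} = { '-' } — overlaps FOLLOW(Y) on { '-' }: CONFLICT
  Y → - ,: FIRST \ {ε} = { '-' } — overlaps FOLLOW(Y) on { '-' }: CONFLICT
  Y → B , Y: FIRST \ {ε} = { ',', 'f' } — disjoint from FOLLOW(Y)
  Y → ε: FIRST \ {ε} = { } — this is the only nullable alternative, skip

L, T have no nullable alternative, so no FIRST/FOLLOW check is needed there.

So the grammar has 3 FIRST/FOLLOW conflicts (marked CONFLICT above).

Answer: Yes. B → L ',' B with FOLLOW(B) on { 'f' }; Y → '-' with FOLLOW(Y) on { '-' }; Y → '-' ',' with FOLLOW(Y) on { '-' }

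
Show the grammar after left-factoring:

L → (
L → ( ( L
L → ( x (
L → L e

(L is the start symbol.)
L → ( L'
L' → ε
L' → ( L
L' → x (
L → L e

Left-factoring transforms A → αβ₁ | αβ₂ into A → αA' and A' → β₁ | β₂
(α is the longest common prefix among the alternatives). Repeat until
no nonterminal has two alternatives with a common prefix.

Round 1: L has alternatives sharing prefix '('. Introduce L': L → ( L'
  Add: L' → ε
  Add: L' → ( L
  Add: L' → x (

No remaining common prefixes — done.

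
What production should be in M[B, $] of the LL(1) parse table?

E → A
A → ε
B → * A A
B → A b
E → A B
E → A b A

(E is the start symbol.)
To find M[B, $], we find productions for B where $ is in the predict set (PREDICT(N → α) = (FIRST(α) \ {ε}) ∪ (FOLLOW(N) if α ⇒* ε)).

Relevant sets:
  FIRST(A) = { ε }

B → * A A: PREDICT = { '*' }
B → A b: PREDICT = { 'b' }

M[B, $] is empty (no production applies)

Answer: Empty (error entry)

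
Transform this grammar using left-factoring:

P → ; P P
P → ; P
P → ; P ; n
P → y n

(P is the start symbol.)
Left-factoring transforms A → αβ₁ | αβ₂ into A → αA' and A' → β₁ | β₂
(α is the longest common prefix among the alternatives). Repeat until
no nonterminal has two alternatives with a common prefix.

Round 1: P has alternatives sharing prefix '; P'. Introduce P': P → ; P P'
  Add: P' → P
  Add: P' → ε
  Add: P' → ; n

No remaining common prefixes — done.

Resulting grammar:
P → ; P P'
P' → P
P' → ε
P' → ; n
P → y n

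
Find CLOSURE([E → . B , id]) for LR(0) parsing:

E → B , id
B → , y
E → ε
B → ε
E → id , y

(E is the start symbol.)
To compute CLOSURE, for each item [A → α.Bβ] where B is a non-terminal, add [B → .γ] for all productions B → γ; repeat for the newly added items until nothing changes.

Start with: [E → . B , id]
  [E → . B , id] has the dot before B: add [B → . , y], [B → .]
No further items can be added.

CLOSURE = { [B → . , y], [B → .], [E → . B , id] }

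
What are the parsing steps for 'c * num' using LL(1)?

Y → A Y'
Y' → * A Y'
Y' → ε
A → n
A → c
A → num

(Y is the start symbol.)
LL(1) parsing maintains a stack (initially the start symbol over $) and the input. At each step: if the stack top is a terminal, match it against the current input token; if it is a non-terminal N, replace it with the RHS of M[N, lookahead] (the unique production whose predict set contains the lookahead).

Stack is shown with the top on the left.

Stack     Input      Action
---------------------------
Y $       c * num $  output Y → A Y'
A Y' $    c * num $  output A → c
c Y' $    c * num $  match 'c'
Y' $      * num $    output Y' → * A Y'
* A Y' $  * num $    match '*'
A Y' $    num $      output A → num
num Y' $  num $      match 'num'
Y' $      $          output Y' → ε
$         $          accept

The string is accepted.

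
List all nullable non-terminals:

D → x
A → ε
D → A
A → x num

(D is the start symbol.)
{ 'A', 'D' }

ε-productions: A → ε
So A is immediately nullable.
D → A: every symbol on the right is nullable, so D is nullable too.
Every non-terminal is now nullable.
Nullable = { 'A', 'D' }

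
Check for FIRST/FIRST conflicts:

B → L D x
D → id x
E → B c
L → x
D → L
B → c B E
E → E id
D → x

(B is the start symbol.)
Yes. D → L / D → x on { 'x' }; E → B c / E → E id on { 'c', 'x' }

FIRST sets of the non-terminals at (or reachable through a nullable prefix from) the front of some alternative:
  FIRST(L) = { 'x' }
  FIRST(B) = { 'c', 'x' }
  FIRST(E) = { 'c', 'x' }

Productions for B:
  B → L D x: FIRST = { 'x' }
  B → c B E: FIRST = { 'c' }
Productions for D:
  D → id x: FIRST = { 'id' }
  D → L: FIRST = { 'x' }
  D → x: FIRST = { 'x' }
Productions for E:
  E → B c: FIRST = { 'c', 'x' }
  E → E id: FIRST = { 'c', 'x' }
L has only one production, so no FIRST/FIRST conflict is possible there.

Conflict for D: D → L and D → x
  Overlap: { 'x' }
Conflict for E: E → B c and E → E id
  Overlap: { 'c', 'x' }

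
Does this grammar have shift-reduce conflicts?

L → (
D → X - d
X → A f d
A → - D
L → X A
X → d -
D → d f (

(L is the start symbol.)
No shift-reduce conflicts

A shift-reduce conflict occurs when an LR(0) state has both:
  - a complete (reduce) item [A → α .] (dot at the end), and
  - a shift item [B → β . c γ] (dot before a terminal).

Augment with L' → L and build the canonical LR(0) collection (I0 = CLOSURE({[L' → . L]}), then GOTO on every symbol after a dot until no new states appear). It has 18 states:
  I0: { [A → . - D], [L → . (], [L → . X A], [L' → . L], [X → . A f d], [X → . d -] }  — shift
  I1: { [L → ( .] }  — reduce
  I2: { [A → - . D], [A → . - D], [D → . X - d], [D → . d f (], [X → . A f d], [X → . d -] }  — shift
  I3: { [X → A . f d] }  — shift
  I4: { [L' → L .] }  — accept
  I5: { [A → . - D], [L → X . A] }  — shift
  I6: { [X → d . -] }  — shift
  I7: { [X → d - .] }  — reduce
  I8: { [L → X A .] }  — reduce
  I9: { [X → A f . d] }  — shift
  I10: { [X → A f d .] }  — reduce
  I11: { [A → - D .] }  — reduce
  I12: { [D → X . - d] }  — shift
  I13: { [D → d . f (], [X → d . -] }  — shift
  I14: { [D → d f . (] }  — shift
  I15: { [D → d f ( .] }  — reduce
  I16: { [D → X - . d] }  — shift
  I17: { [D → X - d .] }  — reduce

No state contains both a complete item and a shift item.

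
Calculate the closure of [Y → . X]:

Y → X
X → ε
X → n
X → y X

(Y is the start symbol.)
To compute CLOSURE, for each item [A → α.Bβ] where B is a non-terminal, add [B → .γ] for all productions B → γ; repeat for the newly added items until nothing changes.

Start with: [Y → . X]
  [Y → . X] has the dot before X: add [X → .], [X → . n], [X → . y X]
No further items can be added.

CLOSURE = { [X → . n], [X → . y X], [X → .], [Y → . X] }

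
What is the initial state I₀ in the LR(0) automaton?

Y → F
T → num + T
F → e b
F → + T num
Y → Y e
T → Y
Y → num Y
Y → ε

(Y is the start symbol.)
First, augment the grammar with Y' → Y
I₀ = CLOSURE({ [Y' → . Y] }):
  [Y' → . Y] has the dot before Y: add [Y → . F], [Y → . Y e], [Y → . num Y], [Y → .]
  [Y → . F] has the dot before F: add [F → . e b], [F → . + T num]
No further items can be added.

I₀ = { [F → . + T num], [F → . e b], [Y → . F], [Y → . Y e], [Y → . num Y], [Y → .], [Y' → . Y] }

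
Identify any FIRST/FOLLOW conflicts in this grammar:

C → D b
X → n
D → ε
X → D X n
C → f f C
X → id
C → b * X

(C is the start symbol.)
No FIRST/FOLLOW conflicts.

A FIRST/FOLLOW conflict occurs when a non-terminal N has a nullable alternative N → β (β ⇒* ε) and another alternative N → α with FIRST(α) ∩ FOLLOW(N) ≠ ∅: on such a lookahead the parser cannot decide between expanding α and letting N vanish via β.

Nullable non-terminals: D.
D has a nullable alternative but only one production, so nothing to check.

C, X have no nullable alternative, so no FIRST/FOLLOW check is needed there.

No FIRST/FOLLOW conflicts found.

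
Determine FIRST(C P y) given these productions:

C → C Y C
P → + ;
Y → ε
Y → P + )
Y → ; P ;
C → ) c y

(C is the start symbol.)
FIRST sets of the non-terminals involved (from the grammar, by fixed-point iteration):
  FIRST(C) = { ')' }

To compute FIRST(C P y), process the symbols left to right:
Symbol C is a non-terminal. Add FIRST(C) \ {ε} = { ')' }
C is not nullable (ε ∉ FIRST(C)), so stop here.
FIRST(C P y) = { ')' }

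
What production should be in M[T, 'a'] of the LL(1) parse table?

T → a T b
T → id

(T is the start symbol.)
To find M[T, 'a'], we find productions for T where 'a' is in the predict set (PREDICT(N → α) = (FIRST(α) \ {ε}) ∪ (FOLLOW(N) if α ⇒* ε)).

T → a T b: PREDICT = { 'a' }
  'a' is in predict set, so this production goes in M[T, 'a']
T → id: PREDICT = { 'id' }

M[T, 'a'] = T → a T b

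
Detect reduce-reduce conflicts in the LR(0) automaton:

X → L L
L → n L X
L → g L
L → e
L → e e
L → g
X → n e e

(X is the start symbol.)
Yes — I9: [L → e e .] vs [X → n e e .]

A reduce-reduce conflict occurs when an LR(0) state has two complete items [A → α .] and [B → β .] — both call for a reduction, and with no lookahead the parser cannot choose between them.

Augment with X' → X and build the canonical LR(0) collection (I0 = CLOSURE({[X' → . X]}), then GOTO on every symbol after a dot until no new states appear). It has 14 states:
  I0: { [L → . e e], [L → . e], [L → . g L], [L → . g], [L → . n L X], [X → . L L], [X → . n e e], [X' → . X] }  — shift
  I1: { [L → . e e], [L → . e], [L → . g L], [L → . g], [L → . n L X], [X → L . L] }  — shift
  I2: { [X' → X .] }  — accept
  I3: { [L → e . e], [L → e .] }  — shift, reduce
  I4: { [L → . e e], [L → . e], [L → . g L], [L → . g], [L → . n L X], [L → g . L], [L → g .] }  — shift, reduce
  I5: { [L → . e e], [L → . e], [L → . g L], [L → . g], [L → . n L X], [L → n . L X], [X → n . e e] }  — shift
  I6: { [L → . e e], [L → . e], [L → . g L], [L → . g], [L → . n L X], [L → n L . X], [X → . L L], [X → . n e e] }  — shift
  I7: { [L → e . e], [L → e .], [X → n e . e] }  — shift, reduce
  I8: { [L → . e e], [L → . e], [L → . g L], [L → . g], [L → . n L X], [L → n . L X] }  — shift
  I9: { [L → e e .], [X → n e e .] }  — 2 reduces
  I10: { [L → n L X .] }  — reduce
  I11: { [L → g L .] }  — reduce
  I12: { [L → e e .] }  — reduce
  I13: { [X → L L .] }  — reduce

I9 contains complete items [L → e e .], [X → n e e .] — reduce-reduce conflict.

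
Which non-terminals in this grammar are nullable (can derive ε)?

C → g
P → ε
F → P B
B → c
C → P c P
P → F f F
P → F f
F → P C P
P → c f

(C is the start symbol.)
A non-terminal is nullable if it can derive ε (the empty string): either it has an ε-production, or it has a production whose right-hand side consists entirely of nullable non-terminals.

ε-productions: P → ε
So P is immediately nullable.
No further non-terminal can be added: every production for the remaining non-terminals contains a terminal or a non-nullable non-terminal.
Nullable = { 'P' }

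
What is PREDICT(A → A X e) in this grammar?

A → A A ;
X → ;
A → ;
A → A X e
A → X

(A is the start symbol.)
{ ';' }

PREDICT(A → A X e) = (FIRST(RHS) \ {ε}) ∪ (FOLLOW(A) if ε ∈ FIRST(RHS), i.e. RHS ⇒* ε)
FIRST(A) = { ';' }
FIRST(A X e) = { ';' }
ε ∉ FIRST(A X e), so FOLLOW(A) is not added.
PREDICT(A → A X e) = { ';' }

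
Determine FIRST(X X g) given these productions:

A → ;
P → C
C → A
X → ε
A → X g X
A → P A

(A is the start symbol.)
FIRST sets of the non-terminals involved (from the grammar, by fixed-point iteration):
  FIRST(X) = { ε }

To compute FIRST(X X g), process the symbols left to right:
Symbol X is a non-terminal. Add FIRST(X) \ {ε} = { }
X is nullable (ε ∈ FIRST(X)), continue to the next symbol.
Symbol X is a non-terminal. Add FIRST(X) \ {ε} = { }
X is nullable (ε ∈ FIRST(X)), continue to the next symbol.
Symbol g is a terminal. Add 'g' and stop.
FIRST(X X g) = { 'g' }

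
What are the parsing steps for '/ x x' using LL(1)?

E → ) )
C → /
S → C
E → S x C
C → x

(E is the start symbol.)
LL(1) parsing maintains a stack (initially the start symbol over $) and the input. At each step: if the stack top is a terminal, match it against the current input token; if it is a non-terminal N, replace it with the RHS of M[N, lookahead] (the unique production whose predict set contains the lookahead).

Stack is shown with the top on the left.

Stack    Input    Action
------------------------
E $      / x x $  output E → S x C
S x C $  / x x $  output S → C
C x C $  / x x $  output C → /
/ x C $  / x x $  match '/'
x C $    x x $    match 'x'
C $      x $      output C → x
x $      x $      match 'x'
$        $        accept

The string is accepted.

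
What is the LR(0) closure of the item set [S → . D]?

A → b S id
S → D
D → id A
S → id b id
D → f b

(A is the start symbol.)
{ [D → . f b], [D → . id A], [S → . D] }

Start with: [S → . D]
  [S → . D] has the dot before D: add [D → . id A], [D → . f b]
No further items can be added.

CLOSURE = { [D → . f b], [D → . id A], [S → . D] }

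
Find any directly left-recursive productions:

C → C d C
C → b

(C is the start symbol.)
Direct left recursion occurs when N → N α for some non-terminal N (the right-hand side begins with the left-hand side itself).

C → C d C: LEFT RECURSIVE (starts with C)
C → b: starts with b

The grammar has direct left recursion on: C.

Answer: Yes, C is left-recursive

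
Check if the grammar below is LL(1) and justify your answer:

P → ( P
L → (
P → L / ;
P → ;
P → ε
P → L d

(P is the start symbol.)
A grammar is LL(1) if for each non-terminal N with multiple productions, the predict sets of those productions are pairwise disjoint, where PREDICT(N → α) = (FIRST(α) \ {ε}) ∪ (FOLLOW(N) if α ⇒* ε).

Relevant sets:
  FIRST(L) = { '(' }
  FOLLOW(P) = { $ }

For P:
  PREDICT(P → '(' P) = { '(' }
  PREDICT(P → L '/' ';') = { '(' }
  PREDICT(P → ';') = { ';' }
  PREDICT(P → ε) = { $ }
  PREDICT(P → L d) = { '(' }
L has a single production, so nothing to check there.

Conflict found: Predict set conflict for P: { '(' }
The grammar is NOT LL(1).

Answer: No. Predict set conflict for P: { '(' }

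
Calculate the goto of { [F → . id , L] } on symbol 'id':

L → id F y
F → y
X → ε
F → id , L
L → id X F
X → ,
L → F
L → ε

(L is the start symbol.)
GOTO(I, 'id') = CLOSURE({ [A → αX.β] : [A → α.Xβ] ∈ I, X = 'id' })

Items with dot before 'id', with the dot advanced:
  [F → . id , L] → [F → id . , L]
Closure adds nothing (no advanced item has the dot before a non-terminal).

GOTO = { [F → id . , L] }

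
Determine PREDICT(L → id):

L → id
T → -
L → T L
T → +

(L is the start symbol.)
{ 'id' }

PREDICT(L → id) = (FIRST(RHS) \ {ε}) ∪ (FOLLOW(L) if ε ∈ FIRST(RHS), i.e. RHS ⇒* ε)
FIRST(id) = { 'id' }
ε ∉ FIRST(id), so FOLLOW(L) is not added.
PREDICT(L → id) = { 'id' }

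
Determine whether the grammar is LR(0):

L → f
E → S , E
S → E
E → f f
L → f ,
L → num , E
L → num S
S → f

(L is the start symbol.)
No. Shift-reduce conflict between [L → f .] and [L → f . ,]

Augment with L' → L and build the canonical LR(0) collection (I0 = CLOSURE({[L' → . L]}), then GOTO on every symbol after a dot until no new states appear). It has 14 states:
  I0: { [L → . f ,], [L → . f], [L → . num , E], [L → . num S], [L' → . L] }  — shift
  I1: { [L' → L .] }  — accept
  I2: { [L → f . ,], [L → f .] }  — shift, reduce
  I3: { [E → . S , E], [E → . f f], [L → num . , E], [L → num . S], [S → . E], [S → . f] }  — shift
  I4: { [E → . S , E], [E → . f f], [L → num , . E], [S → . E], [S → . f] }  — shift
  I5: { [S → E .] }  — reduce
  I6: { [E → S . , E], [L → num S .] }  — shift, reduce
  I7: { [E → f . f], [S → f .] }  — shift, reduce
  I8: { [E → f f .] }  — reduce
  I9: { [E → . S , E], [E → . f f], [E → S , . E], [S → . E], [S → . f] }  — shift
  I10: { [E → S , E .], [S → E .] }  — 2 reduces
  I11: { [E → S . , E] }  — shift
  I12: { [L → num , E .], [S → E .] }  — 2 reduces
  I13: { [L → f , .] }  — reduce

Conflict in state I2:
  Shift-reduce conflict between [L → f .] and [L → f . ,]
So the grammar is NOT LR(0).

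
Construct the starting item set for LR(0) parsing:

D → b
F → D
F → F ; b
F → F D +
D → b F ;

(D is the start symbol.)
First, augment the grammar with D' → D
I₀ = CLOSURE({ [D' → . D] }):
  [D' → . D] has the dot before D: add [D → . b], [D → . b F ;]
No further items can be added.

I₀ = { [D → . b F ;], [D → . b], [D' → . D] }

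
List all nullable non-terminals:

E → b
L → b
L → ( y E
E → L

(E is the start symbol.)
There are no ε-productions, so no non-terminal can derive ε.
No non-terminals are nullable.

Answer: None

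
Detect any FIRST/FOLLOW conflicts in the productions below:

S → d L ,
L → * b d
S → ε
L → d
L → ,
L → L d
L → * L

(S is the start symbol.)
Nullable non-terminals: S.

S: nullable alternative(s) S → ε; FOLLOW(S) = { $ }
  S → d L ,: FIRST \ {ε} = { 'd' } — disjoint from FOLLOW(S)
  S → ε: FIRST \ {ε} = { } — this is the only nullable alternative, skip

L has no nullable alternative, so no FIRST/FOLLOW check is needed there.

No FIRST/FOLLOW conflicts found.

Answer: No FIRST/FOLLOW conflicts.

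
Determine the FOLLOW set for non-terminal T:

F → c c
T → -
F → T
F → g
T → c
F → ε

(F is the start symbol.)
{ $ }

To compute FOLLOW(T), find every occurrence of T on a right-hand side N → α T β: add FIRST(β) \ {ε}, and if β is empty or nullable also add FOLLOW(N). Iterate to a fixed point.

In F → T: T is at the end, add FOLLOW(F)

The FOLLOW sets referred to above (computed the same way, to a fixed point):
  FOLLOW(F) = { $ }

Taking the union: FOLLOW(T) = { $ }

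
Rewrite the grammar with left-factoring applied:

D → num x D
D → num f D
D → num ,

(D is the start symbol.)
D → num D'
D' → x D
D' → f D
D' → ,

Left-factoring transforms A → αβ₁ | αβ₂ into A → αA' and A' → β₁ | β₂
(α is the longest common prefix among the alternatives). Repeat until
no nonterminal has two alternatives with a common prefix.

Round 1: D has alternatives sharing prefix 'num'. Introduce D': D → num D'
  Add: D' → x D
  Add: D' → f D
  Add: D' → ,

No remaining common prefixes — done.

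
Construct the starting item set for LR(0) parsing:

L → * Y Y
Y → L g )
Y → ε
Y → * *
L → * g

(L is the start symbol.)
{ [L → . * Y Y], [L → . * g], [L' → . L] }

First, augment the grammar with L' → L
I₀ = CLOSURE({ [L' → . L] }):
  [L' → . L] has the dot before L: add [L → . * Y Y], [L → . * g]
No further items can be added.

I₀ = { [L → . * Y Y], [L → . * g], [L' → . L] }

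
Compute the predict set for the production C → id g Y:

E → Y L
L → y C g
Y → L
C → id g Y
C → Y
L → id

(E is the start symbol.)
PREDICT(C → id g Y) = (FIRST(RHS) \ {ε}) ∪ (FOLLOW(C) if ε ∈ FIRST(RHS), i.e. RHS ⇒* ε)
FIRST(id g Y) = { 'id' }
ε ∉ FIRST(id g Y), so FOLLOW(C) is not added.
PREDICT(C → id g Y) = { 'id' }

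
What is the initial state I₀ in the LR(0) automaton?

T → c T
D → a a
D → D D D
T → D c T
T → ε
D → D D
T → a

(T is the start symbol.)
First, augment the grammar with T' → T
I₀ = CLOSURE({ [T' → . T] }):
  [T' → . T] has the dot before T: add [T → . c T], [T → . D c T], [T → .], [T → . a]
  [T → . D c T] has the dot before D: add [D → . a a], [D → . D D D], [D → . D D]
No further items can be added.

I₀ = { [D → . D D D], [D → . D D], [D → . a a], [T → . D c T], [T → . a], [T → . c T], [T → .], [T' → . T] }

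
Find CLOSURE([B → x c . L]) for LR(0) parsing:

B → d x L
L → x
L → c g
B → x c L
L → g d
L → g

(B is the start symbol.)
Start with: [B → x c . L]
  [B → x c . L] has the dot before L: add [L → . x], [L → . c g], [L → . g d], [L → . g]
No further items can be added.

CLOSURE = { [B → x c . L], [L → . c g], [L → . g d], [L → . g], [L → . x] }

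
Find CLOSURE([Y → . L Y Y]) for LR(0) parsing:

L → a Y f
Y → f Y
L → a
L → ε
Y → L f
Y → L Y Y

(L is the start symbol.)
To compute CLOSURE, for each item [A → α.Bβ] where B is a non-terminal, add [B → .γ] for all productions B → γ; repeat for the newly added items until nothing changes.

Start with: [Y → . L Y Y]
  [Y → . L Y Y] has the dot before L: add [L → . a Y f], [L → . a], [L → .]
No further items can be added.

CLOSURE = { [L → . a Y f], [L → . a], [L → .], [Y → . L Y Y] }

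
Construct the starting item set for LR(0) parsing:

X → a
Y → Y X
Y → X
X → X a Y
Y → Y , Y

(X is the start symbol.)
{ [X → . X a Y], [X → . a], [X' → . X] }

First, augment the grammar with X' → X
I₀ = CLOSURE({ [X' → . X] }):
  [X' → . X] has the dot before X: add [X → . a], [X → . X a Y]
No further items can be added.

I₀ = { [X → . X a Y], [X → . a], [X' → . X] }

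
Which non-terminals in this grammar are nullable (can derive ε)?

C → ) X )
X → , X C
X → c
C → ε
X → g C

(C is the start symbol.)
{ 'C' }

ε-productions: C → ε
So C is immediately nullable.
No further non-terminal can be added: every production for the remaining non-terminals contains a terminal or a non-nullable non-terminal.
Nullable = { 'C' }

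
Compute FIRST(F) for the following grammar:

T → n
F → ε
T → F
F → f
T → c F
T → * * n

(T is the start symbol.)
{ 'f', ε }

To compute FIRST(F), examine every production with F on the left-hand side, reading each right-hand side left to right until a non-nullable symbol is reached.

From F → ε:
  - ε-production, so ε ∈ FIRST(F)
From F → f:
  - f is a terminal: add 'f' and stop

Collecting: FIRST(F) = { 'f', ε }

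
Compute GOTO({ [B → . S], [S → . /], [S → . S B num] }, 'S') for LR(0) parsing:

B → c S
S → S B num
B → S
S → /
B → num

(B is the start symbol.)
{ [B → . S], [B → . c S], [B → . num], [B → S .], [S → . /], [S → . S B num], [S → S . B num] }

GOTO(I, 'S') = CLOSURE({ [A → αX.β] : [A → α.Xβ] ∈ I, X = 'S' })

Items with dot before 'S', with the dot advanced:
  [B → . S] → [B → S .]
  [S → . S B num] → [S → S . B num]
Closure of the advanced items:
  [S → S . B num] has the dot before B: add [B → . c S], [B → . S], [B → . num]
  [B → . S] has the dot before S: add [S → . S B num], [S → . /]

GOTO = { [B → . S], [B → . c S], [B → . num], [B → S .], [S → . /], [S → . S B num], [S → S . B num] }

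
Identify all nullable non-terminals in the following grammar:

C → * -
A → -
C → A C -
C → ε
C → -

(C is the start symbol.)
ε-productions: C → ε
So C is immediately nullable.
No further non-terminal can be added: every production for the remaining non-terminals contains a terminal or a non-nullable non-terminal.
Nullable = { 'C' }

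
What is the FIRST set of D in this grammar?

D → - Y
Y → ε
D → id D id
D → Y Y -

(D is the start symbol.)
To compute FIRST(D), examine every production with D on the left-hand side, reading each right-hand side left to right until a non-nullable symbol is reached.

FIRST sets of the other non-terminals involved (by the same procedure, iterated to a fixed point):
  FIRST(Y) = { ε }

From D → - Y:
  - '-' is a terminal: add '-' and stop
From D → id D id:
  - id is a terminal: add 'id' and stop
From D → Y Y -:
  - Y is a non-terminal: add FIRST(Y) \ {ε} = { }
    Y is nullable, so continue to the next symbol
  - Y is a non-terminal: add FIRST(Y) \ {ε} = { }
    Y is nullable, so continue to the next symbol
  - '-' is a terminal: add '-' and stop

Collecting: FIRST(D) = { '-', 'id' }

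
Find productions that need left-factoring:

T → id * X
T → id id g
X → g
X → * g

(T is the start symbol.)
Left-factoring is needed when two productions for the same non-terminal
share a common prefix on the right-hand side.

Productions for T:
  T → id * X
  T → id id g
Productions for X:
  X → g
  X → * g

Found common prefix 'id' in productions for T

Answer: Yes, T has productions with common prefix 'id'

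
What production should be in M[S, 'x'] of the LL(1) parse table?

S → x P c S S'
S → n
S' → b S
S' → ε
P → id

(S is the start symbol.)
S → x P c S S'

To find M[S, 'x'], we find productions for S where 'x' is in the predict set (PREDICT(N → α) = (FIRST(α) \ {ε}) ∪ (FOLLOW(N) if α ⇒* ε)).

S → x P c S S': PREDICT = { 'x' }
  'x' is in predict set, so this production goes in M[S, 'x']
S → n: PREDICT = { 'n' }

M[S, 'x'] = S → x P c S S'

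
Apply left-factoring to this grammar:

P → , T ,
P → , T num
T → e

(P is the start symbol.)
P → , T P'
P' → ,
P' → num
T → e

Left-factoring transforms A → αβ₁ | αβ₂ into A → αA' and A' → β₁ | β₂
(α is the longest common prefix among the alternatives). Repeat until
no nonterminal has two alternatives with a common prefix.

Round 1: P has alternatives sharing prefix ', T'. Introduce P': P → , T P'
  Add: P' → ,
  Add: P' → num

No remaining common prefixes — done.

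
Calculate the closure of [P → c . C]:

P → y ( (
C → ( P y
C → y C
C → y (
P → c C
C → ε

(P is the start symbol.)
{ [C → . ( P y], [C → . y (], [C → . y C], [C → .], [P → c . C] }

To compute CLOSURE, for each item [A → α.Bβ] where B is a non-terminal, add [B → .γ] for all productions B → γ; repeat for the newly added items until nothing changes.

Start with: [P → c . C]
  [P → c . C] has the dot before C: add [C → . ( P y], [C → . y C], [C → . y (], [C → .]
No further items can be added.

CLOSURE = { [C → . ( P y], [C → . y (], [C → . y C], [C → .], [P → c . C] }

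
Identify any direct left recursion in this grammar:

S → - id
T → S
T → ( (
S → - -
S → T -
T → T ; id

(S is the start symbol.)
S → - id: starts with '-'
T → S: starts with S
T → ( (: starts with '('
S → - -: starts with '-'
S → T -: starts with T
T → T ; id: LEFT RECURSIVE (starts with T)

The grammar has direct left recursion on: T.

Answer: Yes, T is left-recursive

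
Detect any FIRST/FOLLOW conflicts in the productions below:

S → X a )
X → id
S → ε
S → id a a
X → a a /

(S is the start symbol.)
Nullable non-terminals: S.
FIRST sets used below: FIRST(X) = { 'a', 'id' }

S: nullable alternative(s) S → ε; FOLLOW(S) = { $ }
  S → X a ): FIRST \ {ε} = { 'a', 'id' } — disjoint from FOLLOW(S)
  S → ε: FIRST \ {ε} = { } — this is the only nullable alternative, skip
  S → id a a: FIRST \ {ε} = { 'id' } — disjoint from FOLLOW(S)

X has no nullable alternative, so no FIRST/FOLLOW check is needed there.

No FIRST/FOLLOW conflicts found.

Answer: No FIRST/FOLLOW conflicts.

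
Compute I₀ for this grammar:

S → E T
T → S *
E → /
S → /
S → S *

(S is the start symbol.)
{ [E → . /], [S → . /], [S → . E T], [S → . S *], [S' → . S] }

First, augment the grammar with S' → S
I₀ = CLOSURE({ [S' → . S] }):
  [S' → . S] has the dot before S: add [S → . E T], [S → . /], [S → . S *]
  [S → . E T] has the dot before E: add [E → . /]
No further items can be added.

I₀ = { [E → . /], [S → . /], [S → . E T], [S → . S *], [S' → . S] }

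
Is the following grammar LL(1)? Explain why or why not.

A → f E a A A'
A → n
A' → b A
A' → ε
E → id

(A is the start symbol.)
No. Predict set conflict for A': { 'b' }

Relevant sets:
  FOLLOW(A') = { $, 'b' }

For A:
  PREDICT(A → f E a A A') = { 'f' }
  PREDICT(A → n) = { 'n' }
For A':
  PREDICT(A' → b A) = { 'b' }
  PREDICT(A' → ε) = { $, 'b' }
E has a single production, so nothing to check there.

Conflict found: Predict set conflict for A': { 'b' }
The grammar is NOT LL(1).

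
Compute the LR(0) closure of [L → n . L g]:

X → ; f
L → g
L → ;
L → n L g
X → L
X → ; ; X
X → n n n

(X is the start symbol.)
To compute CLOSURE, for each item [A → α.Bβ] where B is a non-terminal, add [B → .γ] for all productions B → γ; repeat for the newly added items until nothing changes.

Start with: [L → n . L g]
  [L → n . L g] has the dot before L: add [L → . g], [L → . ;], [L → . n L g]
No further items can be added.

CLOSURE = { [L → . ;], [L → . g], [L → . n L g], [L → n . L g] }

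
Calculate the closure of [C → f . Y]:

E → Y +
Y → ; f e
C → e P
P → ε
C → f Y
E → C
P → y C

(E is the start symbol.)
Start with: [C → f . Y]
  [C → f . Y] has the dot before Y: add [Y → . ; f e]
No further items can be added.

CLOSURE = { [C → f . Y], [Y → . ; f e] }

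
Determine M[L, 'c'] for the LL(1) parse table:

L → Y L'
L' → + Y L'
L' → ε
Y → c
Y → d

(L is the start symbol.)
To find M[L, 'c'], we find productions for L where 'c' is in the predict set (PREDICT(N → α) = (FIRST(α) \ {ε}) ∪ (FOLLOW(N) if α ⇒* ε)).

Relevant sets:
  FIRST(Y) = { 'c', 'd' }

L → Y L': PREDICT = { 'c', 'd' }
  'c' is in predict set, so this production goes in M[L, 'c']

M[L, 'c'] = L → Y L'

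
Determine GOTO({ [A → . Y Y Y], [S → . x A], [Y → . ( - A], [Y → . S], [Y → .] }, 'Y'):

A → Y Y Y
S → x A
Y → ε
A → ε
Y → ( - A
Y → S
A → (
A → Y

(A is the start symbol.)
{ [A → Y . Y Y], [S → . x A], [Y → . ( - A], [Y → . S], [Y → .] }

GOTO(I, 'Y') = CLOSURE({ [A → αX.β] : [A → α.Xβ] ∈ I, X = 'Y' })

Items with dot before 'Y', with the dot advanced:
  [A → . Y Y Y] → [A → Y . Y Y]
Closure of the advanced items:
  [A → Y . Y Y] has the dot before Y: add [Y → .], [Y → . ( - A], [Y → . S]
  [Y → . S] has the dot before S: add [S → . x A]

GOTO = { [A → Y . Y Y], [S → . x A], [Y → . ( - A], [Y → . S], [Y → .] }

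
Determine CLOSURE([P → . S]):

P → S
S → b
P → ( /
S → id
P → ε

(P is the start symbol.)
To compute CLOSURE, for each item [A → α.Bβ] where B is a non-terminal, add [B → .γ] for all productions B → γ; repeat for the newly added items until nothing changes.

Start with: [P → . S]
  [P → . S] has the dot before S: add [S → . b], [S → . id]
No further items can be added.

CLOSURE = { [P → . S], [S → . b], [S → . id] }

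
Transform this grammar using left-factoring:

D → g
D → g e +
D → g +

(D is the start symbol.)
D → g D'
D' → ε
D' → e +
D' → +

Left-factoring transforms A → αβ₁ | αβ₂ into A → αA' and A' → β₁ | β₂
(α is the longest common prefix among the alternatives). Repeat until
no nonterminal has two alternatives with a common prefix.

Round 1: D has alternatives sharing prefix 'g'. Introduce D': D → g D'
  Add: D' → ε
  Add: D' → e +
  Add: D' → +

No remaining common prefixes — done.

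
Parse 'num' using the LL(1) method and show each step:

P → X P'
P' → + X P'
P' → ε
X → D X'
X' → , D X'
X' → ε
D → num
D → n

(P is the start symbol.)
LL(1) parsing maintains a stack (initially the start symbol over $) and the input. At each step: if the stack top is a terminal, match it against the current input token; if it is a non-terminal N, replace it with the RHS of M[N, lookahead] (the unique production whose predict set contains the lookahead).

Stack is shown with the top on the left.

Stack        Input  Action
--------------------------
P $          num $  output P → X P'
X P' $       num $  output X → D X'
D X' P' $    num $  output D → num
num X' P' $  num $  match 'num'
X' P' $      $      output X' → ε
P' $         $      output P' → ε
$            $      accept

The string is accepted.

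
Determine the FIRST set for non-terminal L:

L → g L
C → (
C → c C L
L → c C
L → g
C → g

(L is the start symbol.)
From L → g L:
  - g is a terminal: add 'g' and stop
From L → c C:
  - c is a terminal: add 'c' and stop
From L → g:
  - g is a terminal: add 'g' and stop

Collecting: FIRST(L) = { 'c', 'g' }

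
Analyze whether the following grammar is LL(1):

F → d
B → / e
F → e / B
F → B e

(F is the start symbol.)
Relevant sets:
  FIRST(B) = { '/' }

For F:
  PREDICT(F → d) = { 'd' }
  PREDICT(F → e '/' B) = { 'e' }
  PREDICT(F → B e) = { '/' }
B has a single production, so nothing to check there.

All predict sets are disjoint. The grammar IS LL(1).

Answer: Yes, the grammar is LL(1).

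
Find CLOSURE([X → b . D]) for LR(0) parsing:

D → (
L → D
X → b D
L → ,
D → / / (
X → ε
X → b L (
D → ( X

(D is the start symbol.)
{ [D → . ( X], [D → . (], [D → . / / (], [X → b . D] }

Start with: [X → b . D]
  [X → b . D] has the dot before D: add [D → . (], [D → . / / (], [D → . ( X]
No further items can be added.

CLOSURE = { [D → . ( X], [D → . (], [D → . / / (], [X → b . D] }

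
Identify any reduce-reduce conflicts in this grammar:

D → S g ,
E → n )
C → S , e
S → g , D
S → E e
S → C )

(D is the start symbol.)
No reduce-reduce conflicts

A reduce-reduce conflict occurs when an LR(0) state has two complete items [A → α .] and [B → β .] — both call for a reduction, and with no lookahead the parser cannot choose between them.

Augment with D' → D and build the canonical LR(0) collection (I0 = CLOSURE({[D' → . D]}), then GOTO on every symbol after a dot until no new states appear). It has 16 states:
  I0: { [C → . S , e], [D → . S g ,], [D' → . D], [E → . n )], [S → . C )], [S → . E e], [S → . g , D] }  — shift
  I1: { [S → C . )] }  — shift
  I2: { [D' → D .] }  — accept
  I3: { [S → E . e] }  — shift
  I4: { [C → S . , e], [D → S . g ,] }  — shift
  I5: { [S → g . , D] }  — shift
  I6: { [E → n . )] }  — shift
  I7: { [E → n ) .] }  — reduce
  I8: { [C → . S , e], [D → . S g ,], [E → . n )], [S → . C )], [S → . E e], [S → . g , D], [S → g , . D] }  — shift
  I9: { [S → g , D .] }  — reduce
  I10: { [C → S , . e] }  — shift
  I11: { [D → S g . ,] }  — shift
  I12: { [D → S g , .] }  — reduce
  I13: { [C → S , e .] }  — reduce
  I14: { [S → E e .] }  — reduce
  I15: { [S → C ) .] }  — reduce

No state contains more than one complete item.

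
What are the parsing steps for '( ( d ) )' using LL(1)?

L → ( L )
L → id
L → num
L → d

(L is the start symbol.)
LL(1) parsing maintains a stack (initially the start symbol over $) and the input. At each step: if the stack top is a terminal, match it against the current input token; if it is a non-terminal N, replace it with the RHS of M[N, lookahead] (the unique production whose predict set contains the lookahead).

Stack is shown with the top on the left.

Stack      Input        Action
------------------------------
L $        ( ( d ) ) $  output L → ( L )
( L ) $    ( ( d ) ) $  match '('
L ) $      ( d ) ) $    output L → ( L )
( L ) ) $  ( d ) ) $    match '('
L ) ) $    d ) ) $      output L → d
d ) ) $    d ) ) $      match 'd'
) ) $      ) ) $        match ')'
) $        ) $          match ')'
$          $            accept

The string is accepted.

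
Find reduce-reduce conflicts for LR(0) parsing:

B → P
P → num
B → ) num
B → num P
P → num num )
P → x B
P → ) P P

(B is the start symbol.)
A reduce-reduce conflict occurs when an LR(0) state has two complete items [A → α .] and [B → β .] — both call for a reduction, and with no lookahead the parser cannot choose between them.

Augment with B' → B and build the canonical LR(0) collection (I0 = CLOSURE({[B' → . B]}), then GOTO on every symbol after a dot until no new states appear). It has 16 states:
  I0: { [B → . ) num], [B → . P], [B → . num P], [B' → . B], [P → . ) P P], [P → . num num )], [P → . num], [P → . x B] }  — shift
  I1: { [B → ) . num], [P → ) . P P], [P → . ) P P], [P → . num num )], [P → . num], [P → . x B] }  — shift
  I2: { [B' → B .] }  — accept
  I3: { [B → P .] }  — reduce
  I4: { [B → num . P], [P → . ) P P], [P → . num num )], [P → . num], [P → . x B], [P → num . num )], [P → num .] }  — shift, reduce
  I5: { [B → . ) num], [B → . P], [B → . num P], [P → . ) P P], [P → . num num )], [P → . num], [P → . x B], [P → x . B] }  — shift
  I6: { [P → x B .] }  — reduce
  I7: { [P → ) . P P], [P → . ) P P], [P → . num num )], [P → . num], [P → . x B] }  — shift
  I8: { [B → num P .] }  — reduce
  I9: { [P → num . num )], [P → num .], [P → num num . )] }  — shift, reduce
  I10: { [P → num num ) .] }  — reduce
  I11: { [P → num num . )] }  — shift
  I12: { [P → ) P . P], [P → . ) P P], [P → . num num )], [P → . num], [P → . x B] }  — shift
  I13: { [P → num . num )], [P → num .] }  — shift, reduce
  I14: { [P → ) P P .] }  — reduce
  I15: { [B → ) num .], [P → num . num )], [P → num .] }  — shift, 2 reduces

I15 contains complete items [B → ) num .], [P → num .] — reduce-reduce conflict.

Answer: Yes — I15: [B → ) num .] vs [P → num .]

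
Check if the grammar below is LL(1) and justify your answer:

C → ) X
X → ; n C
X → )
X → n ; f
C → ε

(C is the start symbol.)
Yes, the grammar is LL(1).

A grammar is LL(1) if for each non-terminal N with multiple productions, the predict sets of those productions are pairwise disjoint, where PREDICT(N → α) = (FIRST(α) \ {ε}) ∪ (FOLLOW(N) if α ⇒* ε).

Relevant sets:
  FOLLOW(C) = { $ }

For C:
  PREDICT(C → ')' X) = { ')' }
  PREDICT(C → ε) = { $ }
For X:
  PREDICT(X → ';' n C) = { ';' }
  PREDICT(X → ')') = { ')' }
  PREDICT(X → n ';' f) = { 'n' }

All predict sets are disjoint. The grammar IS LL(1).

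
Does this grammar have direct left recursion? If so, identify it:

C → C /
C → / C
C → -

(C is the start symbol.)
Yes, C is left-recursive

Direct left recursion occurs when N → N α for some non-terminal N (the right-hand side begins with the left-hand side itself).

C → C /: LEFT RECURSIVE (starts with C)
C → / C: starts with '/'
C → -: starts with '-'

The grammar has direct left recursion on: C.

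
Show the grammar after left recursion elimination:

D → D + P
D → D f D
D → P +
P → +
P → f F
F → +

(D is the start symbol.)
D → P + D'
D' → + P D'
D' → f D D'
D' → ε
P → +
P → f F
F → +

D is directly left-recursive. The standard transformation for
  A → A α₁ | ... | A α_m | β₁ | ... | β_n
is
  A  → β₁ A' | ... | β_n A'
  A' → α₁ A' | ... | α_m A' | ε

D → P + becomes D → P + D'
D → D + P becomes D' → + P D'
D → D f D becomes D' → f D D'
Add D' → ε

Productions for other non-terminals are unchanged:
  P → +
  P → f F
  F → +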